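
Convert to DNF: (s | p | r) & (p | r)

(s | p | r) & (p | r)
≡ (s & p) | (s & r) | (p & p) | (p & r) | (r & p) | (r & r)   (distribute & over |)
≡ p | r   (simplify)

p | r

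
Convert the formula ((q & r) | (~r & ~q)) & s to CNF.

((q & r) | (~r & ~q)) & s
≡ (q | ~r) & (q | ~q) & (r | ~r) & (r | ~q) & s   — distribute | over &
≡ (q | ~r) & (r | ~q) & s   — simplify

(q | ~r) & (r | ~q) & s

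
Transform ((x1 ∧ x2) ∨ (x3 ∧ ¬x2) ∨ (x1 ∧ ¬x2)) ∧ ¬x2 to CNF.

((x1 ∧ x2) ∨ (x3 ∧ ¬x2) ∨ (x1 ∧ ¬x2)) ∧ ¬x2
= (x1 ∨ x3 ∨ x1) ∧ (x1 ∨ x3 ∨ ¬x2) ∧ (x1 ∨ ¬x2 ∨ x1) ∧ (x1 ∨ ¬x2 ∨ ¬x2) ∧ (x2 ∨ x3 ∨ x1) ∧ (x2 ∨ x3 ∨ ¬x2) ∧ (x2 ∨ ¬x2 ∨ x1) ∧ (x2 ∨ ¬x2 ∨ ¬x2) ∧ ¬x2   [distribute ∨ over ∧]
= (x1 ∨ x3) ∧ ¬x2   [simplify]

(x1 ∨ x3) ∧ ¬x2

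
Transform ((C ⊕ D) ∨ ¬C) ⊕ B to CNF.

(¬C ∨ ¬D ∨ B) ∧ (¬C ∨ D ∨ ¬B) ∧ (C ∨ ¬B)

((C ⊕ D) ∨ ¬C) ⊕ B
≡ ((C ⊕ D) ∨ ¬C ∨ B) ∧ ¬(((C ⊕ D) ∨ ¬C) ∧ B)   [expand ⊕]
≡ (((C ∨ D) ∧ ¬(C ∧ D)) ∨ ¬C ∨ B) ∧ ¬(((C ⊕ D) ∨ ¬C) ∧ B)   [expand ⊕]
≡ (((C ∨ D) ∧ ¬(C ∧ D)) ∨ ¬C ∨ B) ∧ ¬((((C ∨ D) ∧ ¬(C ∧ D)) ∨ ¬C) ∧ B)   [expand ⊕]
≡ (((C ∨ D) ∧ (¬C ∨ ¬D)) ∨ ¬C ∨ B) ∧ ¬((((C ∨ D) ∧ ¬(C ∧ D)) ∨ ¬C) ∧ B)   [De Morgan]
≡ (((C ∨ D) ∧ (¬C ∨ ¬D)) ∨ ¬C ∨ B) ∧ (¬(((C ∨ D) ∧ ¬(C ∧ D)) ∨ ¬C) ∨ ¬B)   [De Morgan]
≡ (((C ∨ D) ∧ (¬C ∨ ¬D)) ∨ ¬C ∨ B) ∧ ((¬((C ∨ D) ∧ ¬(C ∧ D)) ∧ ¬¬C) ∨ ¬B)   [De Morgan]
≡ (((C ∨ D) ∧ (¬C ∨ ¬D)) ∨ ¬C ∨ B) ∧ (((¬(C ∨ D) ∨ ¬¬(C ∧ D)) ∧ ¬¬C) ∨ ¬B)   [De Morgan]
≡ (((C ∨ D) ∧ (¬C ∨ ¬D)) ∨ ¬C ∨ B) ∧ ((((¬C ∧ ¬D) ∨ ¬¬(C ∧ D)) ∧ ¬¬C) ∨ ¬B)   [De Morgan]
≡ (((C ∨ D) ∧ (¬C ∨ ¬D)) ∨ ¬C ∨ B) ∧ ((((¬C ∧ ¬D) ∨ (C ∧ D)) ∧ ¬¬C) ∨ ¬B)   [double negation]
≡ (((C ∨ D) ∧ (¬C ∨ ¬D)) ∨ ¬C ∨ B) ∧ ((((¬C ∧ ¬D) ∨ (C ∧ D)) ∧ C) ∨ ¬B)   [double negation]
≡ (C ∨ D ∨ ¬C ∨ B) ∧ (¬C ∨ ¬D ∨ ¬C ∨ B) ∧ (¬C ∨ C ∨ ¬B) ∧ (¬C ∨ D ∨ ¬B) ∧ (¬D ∨ C ∨ ¬B) ∧ (¬D ∨ D ∨ ¬B) ∧ (C ∨ ¬B)   [distribute ∨ over ∧]
≡ (¬C ∨ ¬D ∨ B) ∧ (¬C ∨ D ∨ ¬B) ∧ (C ∨ ¬B)   [simplify]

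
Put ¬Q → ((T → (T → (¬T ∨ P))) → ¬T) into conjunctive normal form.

¬Q → ((T → (T → (¬T ∨ P))) → ¬T)
⇔ ¬¬Q ∨ ((T → (T → (¬T ∨ P))) → ¬T)   — eliminate →
⇔ ¬¬Q ∨ ¬(T → (T → (¬T ∨ P))) ∨ ¬T   — eliminate →
⇔ ¬¬Q ∨ ¬(¬T ∨ (T → (¬T ∨ P))) ∨ ¬T   — eliminate →
⇔ ¬¬Q ∨ ¬(¬T ∨ ¬T ∨ ¬T ∨ P) ∨ ¬T   — eliminate →
⇔ Q ∨ ¬(¬T ∨ ¬T ∨ ¬T ∨ P) ∨ ¬T   — double negation
⇔ Q ∨ (¬¬T ∧ ¬¬T ∧ ¬¬T ∧ ¬P) ∨ ¬T   — De Morgan
⇔ Q ∨ (T ∧ ¬¬T ∧ ¬¬T ∧ ¬P) ∨ ¬T   — double negation
⇔ Q ∨ (T ∧ T ∧ ¬¬T ∧ ¬P) ∨ ¬T   — double negation
⇔ Q ∨ (T ∧ T ∧ T ∧ ¬P) ∨ ¬T   — double negation
⇔ (Q ∨ T ∨ ¬T) ∧ (Q ∨ T ∨ ¬T) ∧ (Q ∨ T ∨ ¬T) ∧ (Q ∨ ¬P ∨ ¬T)   — distribute ∨ over ∧
⇔ Q ∨ ¬P ∨ ¬T   — simplify

Q ∨ ¬P ∨ ¬T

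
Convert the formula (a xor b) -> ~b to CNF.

(a xor b) -> ~b
⇔ ~(a xor b) | ~b   (eliminate ->)
⇔ ~((a | b) & ~(a & b)) | ~b   (expand xor)
⇔ ~(a | b) | ~~(a & b) | ~b   (De Morgan)
⇔ (~a & ~b) | ~~(a & b) | ~b   (De Morgan)
⇔ (~a & ~b) | (a & b) | ~b   (double negation)
⇔ (~a | a | ~b) & (~a | b | ~b) & (~b | a | ~b) & (~b | b | ~b)   (distribute | over &)
⇔ ~b | a   (simplify)

~b | a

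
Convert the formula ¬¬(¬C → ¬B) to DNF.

¬¬(¬C → ¬B)
≡ ¬¬(¬¬C ∨ ¬B)   [eliminate →]
≡ ¬¬C ∨ ¬B   [double negation]
≡ C ∨ ¬B   [double negation]

C ∨ ¬B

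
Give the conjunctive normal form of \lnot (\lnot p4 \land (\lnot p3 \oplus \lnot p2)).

(p4 \lor p3 \lor \lnot p2) \land (p4 \lor p2 \lor \lnot p3)

\lnot (\lnot p4 \land (\lnot p3 \oplus \lnot p2))
= \lnot (\lnot p4 \land (\lnot p3 \lor \lnot p2) \land \lnot (\lnot p3 \land \lnot p2))
= \lnot \lnot p4 \lor \lnot (\lnot p3 \lor \lnot p2) \lor \lnot \lnot (\lnot p3 \land \lnot p2)
= p4 \lor \lnot (\lnot p3 \lor \lnot p2) \lor \lnot \lnot (\lnot p3 \land \lnot p2)
= p4 \lor (\lnot \lnot p3 \land \lnot \lnot p2) \lor \lnot \lnot (\lnot p3 \land \lnot p2)
= p4 \lor (p3 \land \lnot \lnot p2) \lor \lnot \lnot (\lnot p3 \land \lnot p2)
= p4 \lor (p3 \land p2) \lor \lnot \lnot (\lnot p3 \land \lnot p2)
= p4 \lor (p3 \land p2) \lor (\lnot p3 \land \lnot p2)
= (p4 \lor p3 \lor \lnot p3) \land (p4 \lor p3 \lor \lnot p2) \land (p4 \lor p2 \lor \lnot p3) \land (p4 \lor p2 \lor \lnot p2)
= (p4 \lor p3 \lor \lnot p2) \land (p4 \lor p2 \lor \lnot p3)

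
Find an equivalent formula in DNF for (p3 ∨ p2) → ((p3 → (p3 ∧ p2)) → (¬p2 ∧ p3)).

(¬p3 ∧ ¬p2) ∨ (p3 ∧ ¬p2)

(p3 ∨ p2) → ((p3 → (p3 ∧ p2)) → (¬p2 ∧ p3))
= ¬(p3 ∨ p2) ∨ ((p3 → (p3 ∧ p2)) → (¬p2 ∧ p3))
= ¬(p3 ∨ p2) ∨ ¬(p3 → (p3 ∧ p2)) ∨ (¬p2 ∧ p3)
= ¬(p3 ∨ p2) ∨ ¬(¬p3 ∨ (p3 ∧ p2)) ∨ (¬p2 ∧ p3)
= (¬p3 ∧ ¬p2) ∨ ¬(¬p3 ∨ (p3 ∧ p2)) ∨ (¬p2 ∧ p3)
= (¬p3 ∧ ¬p2) ∨ (¬¬p3 ∧ ¬(p3 ∧ p2)) ∨ (¬p2 ∧ p3)
= (¬p3 ∧ ¬p2) ∨ (p3 ∧ ¬(p3 ∧ p2)) ∨ (¬p2 ∧ p3)
= (¬p3 ∧ ¬p2) ∨ (p3 ∧ (¬p3 ∨ ¬p2)) ∨ (¬p2 ∧ p3)
= (¬p3 ∧ ¬p2) ∨ (p3 ∧ ¬p3) ∨ (p3 ∧ ¬p2) ∨ (¬p2 ∧ p3)
= (¬p3 ∧ ¬p2) ∨ (p3 ∧ ¬p2)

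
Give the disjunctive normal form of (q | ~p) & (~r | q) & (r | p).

(q & r) | (q & p)

(q | ~p) & (~r | q) & (r | p)
= (q & ~r & r) | (q & ~r & p) | (q & q & r) | (q & q & p) | (~p & ~r & r) | (~p & ~r & p) | (~p & q & r) | (~p & q & p)
= (q & r) | (q & p)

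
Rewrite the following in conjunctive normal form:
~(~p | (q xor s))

p & (~q | s) & (~s | q)

~(~p | (q xor s))
≡ ~(~p | ((q | s) & ~(q & s)))   [expand xor]
≡ ~~p & ~((q | s) & ~(q & s))   [De Morgan]
≡ p & ~((q | s) & ~(q & s))   [double negation]
≡ p & (~(q | s) | ~~(q & s))   [De Morgan]
≡ p & ((~q & ~s) | ~~(q & s))   [De Morgan]
≡ p & ((~q & ~s) | (q & s))   [double negation]
≡ p & (~q | q) & (~q | s) & (~s | q) & (~s | s)   [distribute | over &]
≡ p & (~q | s) & (~s | q)   [simplify]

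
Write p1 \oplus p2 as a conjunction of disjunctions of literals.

(p1 \lor p2) \land (\lnot p1 \lor \lnot p2)

p1 \oplus p2
= (p1 \lor p2) \land \lnot (p1 \land p2)   [expand \oplus]
= (p1 \lor p2) \land (\lnot p1 \lor \lnot p2)   [De Morgan]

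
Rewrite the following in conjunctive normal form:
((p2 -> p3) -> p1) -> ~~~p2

((p2 -> p3) -> p1) -> ~~~p2
≡ ~((p2 -> p3) -> p1) | ~~~p2
≡ ~(~(p2 -> p3) | p1) | ~~~p2
≡ ~(~(~p2 | p3) | p1) | ~~~p2
≡ (~~(~p2 | p3) & ~p1) | ~~~p2
≡ ((~p2 | p3) & ~p1) | ~~~p2
≡ ((~p2 | p3) & ~p1) | ~p2
≡ (~p2 | p3 | ~p2) & (~p1 | ~p2)
≡ (~p2 | p3) & (~p1 | ~p2)

(~p2 | p3) & (~p1 | ~p2)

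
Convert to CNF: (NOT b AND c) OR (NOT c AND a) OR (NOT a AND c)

(NOT b AND c) OR (NOT c AND a) OR (NOT a AND c)
⇔ (NOT b OR NOT c OR NOT a) AND (NOT b OR NOT c OR c) AND (NOT b OR a OR NOT a) AND (NOT b OR a OR c) AND (c OR NOT c OR NOT a) AND (c OR NOT c OR c) AND (c OR a OR NOT a) AND (c OR a OR c)   [distribute OR over AND]
⇔ (NOT b OR NOT c OR NOT a) AND (c OR a)   [simplify]

(NOT b OR NOT c OR NOT a) AND (c OR a)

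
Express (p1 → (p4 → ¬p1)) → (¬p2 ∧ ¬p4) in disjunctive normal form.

(p1 ∧ p4) ∨ (¬p2 ∧ ¬p4)

(p1 → (p4 → ¬p1)) → (¬p2 ∧ ¬p4)
≡ ¬(p1 → (p4 → ¬p1)) ∨ (¬p2 ∧ ¬p4)   [eliminate →]
≡ ¬(¬p1 ∨ (p4 → ¬p1)) ∨ (¬p2 ∧ ¬p4)   [eliminate →]
≡ ¬(¬p1 ∨ ¬p4 ∨ ¬p1) ∨ (¬p2 ∧ ¬p4)   [eliminate →]
≡ (¬¬p1 ∧ ¬¬p4 ∧ ¬¬p1) ∨ (¬p2 ∧ ¬p4)   [De Morgan]
≡ (p1 ∧ ¬¬p4 ∧ ¬¬p1) ∨ (¬p2 ∧ ¬p4)   [double negation]
≡ (p1 ∧ p4 ∧ ¬¬p1) ∨ (¬p2 ∧ ¬p4)   [double negation]
≡ (p1 ∧ p4 ∧ p1) ∨ (¬p2 ∧ ¬p4)   [double negation]
≡ (p1 ∧ p4) ∨ (¬p2 ∧ ¬p4)   [simplify]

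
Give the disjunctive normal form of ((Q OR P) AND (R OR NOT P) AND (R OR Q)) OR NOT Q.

((Q OR P) AND (R OR NOT P) AND (R OR Q)) OR NOT Q
⇔ (Q AND R AND R) OR (Q AND R AND Q) OR (Q AND NOT P AND R) OR (Q AND NOT P AND Q) OR (P AND R AND R) OR (P AND R AND Q) OR (P AND NOT P AND R) OR (P AND NOT P AND Q) OR NOT Q   (distribute AND over OR)
⇔ (Q AND R) OR (Q AND NOT P) OR (P AND R) OR NOT Q   (simplify)

(Q AND R) OR (Q AND NOT P) OR (P AND R) OR NOT Q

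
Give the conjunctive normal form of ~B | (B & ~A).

~B | ~A

~B | (B & ~A)
≡ (~B | B) & (~B | ~A)
≡ ~B | ~A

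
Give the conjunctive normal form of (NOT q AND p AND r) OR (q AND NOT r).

(NOT q AND p AND r) OR (q AND NOT r)
= (NOT q OR q) AND (NOT q OR NOT r) AND (p OR q) AND (p OR NOT r) AND (r OR q) AND (r OR NOT r)   [distribute OR over AND]
= (NOT q OR NOT r) AND (p OR q) AND (p OR NOT r) AND (r OR q)   [simplify]

(NOT q OR NOT r) AND (p OR q) AND (p OR NOT r) AND (r OR q)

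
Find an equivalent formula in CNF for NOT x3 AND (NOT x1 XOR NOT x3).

NOT x3 AND (NOT x1 XOR NOT x3)
⇔ NOT x3 AND (NOT x1 OR NOT x3) AND NOT (NOT x1 AND NOT x3)   — expand XOR
⇔ NOT x3 AND (NOT x1 OR NOT x3) AND (NOT NOT x1 OR NOT NOT x3)   — De Morgan
⇔ NOT x3 AND (NOT x1 OR NOT x3) AND (x1 OR NOT NOT x3)   — double negation
⇔ NOT x3 AND (NOT x1 OR NOT x3) AND (x1 OR x3)   — double negation
⇔ NOT x3 AND (x1 OR x3)   — simplify

NOT x3 AND (x1 OR x3)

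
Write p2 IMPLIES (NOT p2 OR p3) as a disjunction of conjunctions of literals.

p2 IMPLIES (NOT p2 OR p3)
= NOT p2 OR NOT p2 OR p3   (eliminate IMPLIES)
= NOT p2 OR p3   (simplify)

NOT p2 OR p3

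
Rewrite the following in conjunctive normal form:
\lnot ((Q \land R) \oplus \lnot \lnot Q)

\lnot Q \lor R

\lnot ((Q \land R) \oplus \lnot \lnot Q)
≡ \lnot (((Q \land R) \lor \lnot \lnot Q) \land \lnot (Q \land R \land \lnot \lnot Q))   [expand \oplus]
≡ \lnot ((Q \land R) \lor \lnot \lnot Q) \lor \lnot \lnot (Q \land R \land \lnot \lnot Q)   [De Morgan]
≡ (\lnot (Q \land R) \land \lnot \lnot \lnot Q) \lor \lnot \lnot (Q \land R \land \lnot \lnot Q)   [De Morgan]
≡ ((\lnot Q \lor \lnot R) \land \lnot \lnot \lnot Q) \lor \lnot \lnot (Q \land R \land \lnot \lnot Q)   [De Morgan]
≡ ((\lnot Q \lor \lnot R) \land \lnot Q) \lor \lnot \lnot (Q \land R \land \lnot \lnot Q)   [double negation]
≡ ((\lnot Q \lor \lnot R) \land \lnot Q) \lor (Q \land R \land \lnot \lnot Q)   [double negation]
≡ ((\lnot Q \lor \lnot R) \land \lnot Q) \lor (Q \land R \land Q)   [double negation]
≡ (\lnot Q \lor \lnot R \lor Q) \land (\lnot Q \lor \lnot R \lor R) \land (\lnot Q \lor \lnot R \lor Q) \land (\lnot Q \lor Q) \land (\lnot Q \lor R) \land (\lnot Q \lor Q)   [distribute \lor over \land]
≡ \lnot Q \lor R   [simplify]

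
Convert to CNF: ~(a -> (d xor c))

a & (~d | c) & (~c | d)

~(a -> (d xor c))
= ~(~a | (d xor c))
= ~(~a | ((d | c) & ~(d & c)))
= ~~a & ~((d | c) & ~(d & c))
= a & ~((d | c) & ~(d & c))
= a & (~(d | c) | ~~(d & c))
= a & ((~d & ~c) | ~~(d & c))
= a & ((~d & ~c) | (d & c))
= a & (~d | d) & (~d | c) & (~c | d) & (~c | c)
= a & (~d | c) & (~c | d)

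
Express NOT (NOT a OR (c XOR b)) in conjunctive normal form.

NOT (NOT a OR (c XOR b))
≡ NOT (NOT a OR ((c OR b) AND NOT (c AND b)))   [expand XOR]
≡ NOT NOT a AND NOT ((c OR b) AND NOT (c AND b))   [De Morgan]
≡ a AND NOT ((c OR b) AND NOT (c AND b))   [double negation]
≡ a AND (NOT (c OR b) OR NOT NOT (c AND b))   [De Morgan]
≡ a AND ((NOT c AND NOT b) OR NOT NOT (c AND b))   [De Morgan]
≡ a AND ((NOT c AND NOT b) OR (c AND b))   [double negation]
≡ a AND (NOT c OR c) AND (NOT c OR b) AND (NOT b OR c) AND (NOT b OR b)   [distribute OR over AND]
≡ a AND (NOT c OR b) AND (NOT b OR c)   [simplify]

a AND (NOT c OR b) AND (NOT b OR c)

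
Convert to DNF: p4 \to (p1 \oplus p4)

p4 \to (p1 \oplus p4)
⇔ \lnot p4 \lor (p1 \oplus p4)   [eliminate \to]
⇔ \lnot p4 \lor (p1 \land \lnot p4) \lor (\lnot p1 \land p4)   [expand \oplus]
⇔ \lnot p4 \lor (\lnot p1 \land p4)   [simplify]

\lnot p4 \lor (\lnot p1 \land p4)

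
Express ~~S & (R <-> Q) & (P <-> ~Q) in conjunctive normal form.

S & (~R | Q) & (~Q | R) & (~P | ~Q) & (Q | P)

~~S & (R <-> Q) & (P <-> ~Q)
= ~~S & (R -> Q) & (Q -> R) & (P <-> ~Q)   [eliminate <->]
= ~~S & (~R | Q) & (Q -> R) & (P <-> ~Q)   [eliminate ->]
= ~~S & (~R | Q) & (~Q | R) & (P <-> ~Q)   [eliminate ->]
= ~~S & (~R | Q) & (~Q | R) & (P -> ~Q) & (~Q -> P)   [eliminate <->]
= ~~S & (~R | Q) & (~Q | R) & (~P | ~Q) & (~Q -> P)   [eliminate ->]
= ~~S & (~R | Q) & (~Q | R) & (~P | ~Q) & (~~Q | P)   [eliminate ->]
= S & (~R | Q) & (~Q | R) & (~P | ~Q) & (~~Q | P)   [double negation]
= S & (~R | Q) & (~Q | R) & (~P | ~Q) & (Q | P)   [double negation]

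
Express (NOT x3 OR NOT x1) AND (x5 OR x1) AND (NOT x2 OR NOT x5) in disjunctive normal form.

(NOT x3 OR NOT x1) AND (x5 OR x1) AND (NOT x2 OR NOT x5)
≡ (NOT x3 AND x5 AND NOT x2) OR (NOT x3 AND x5 AND NOT x5) OR (NOT x3 AND x1 AND NOT x2) OR (NOT x3 AND x1 AND NOT x5) OR (NOT x1 AND x5 AND NOT x2) OR (NOT x1 AND x5 AND NOT x5) OR (NOT x1 AND x1 AND NOT x2) OR (NOT x1 AND x1 AND NOT x5)
≡ (NOT x3 AND x5 AND NOT x2) OR (NOT x3 AND x1 AND NOT x2) OR (NOT x3 AND x1 AND NOT x5) OR (NOT x1 AND x5 AND NOT x2)

(NOT x3 AND x5 AND NOT x2) OR (NOT x3 AND x1 AND NOT x2) OR (NOT x3 AND x1 AND NOT x5) OR (NOT x1 AND x5 AND NOT x2)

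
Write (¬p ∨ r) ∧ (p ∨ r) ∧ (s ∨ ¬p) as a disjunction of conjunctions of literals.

(¬p ∨ r) ∧ (p ∨ r) ∧ (s ∨ ¬p)
≡ (¬p ∧ p ∧ s) ∨ (¬p ∧ p ∧ ¬p) ∨ (¬p ∧ r ∧ s) ∨ (¬p ∧ r ∧ ¬p) ∨ (r ∧ p ∧ s) ∨ (r ∧ p ∧ ¬p) ∨ (r ∧ r ∧ s) ∨ (r ∧ r ∧ ¬p)   [distribute ∧ over ∨]
≡ (¬p ∧ r) ∨ (r ∧ s)   [simplify]

(¬p ∧ r) ∨ (r ∧ s)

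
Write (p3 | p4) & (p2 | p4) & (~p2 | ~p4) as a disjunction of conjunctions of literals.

(p3 & p2 & ~p4) | (p4 & ~p2)

(p3 | p4) & (p2 | p4) & (~p2 | ~p4)
≡ (p3 & p2 & ~p2) | (p3 & p2 & ~p4) | (p3 & p4 & ~p2) | (p3 & p4 & ~p4) | (p4 & p2 & ~p2) | (p4 & p2 & ~p4) | (p4 & p4 & ~p2) | (p4 & p4 & ~p4)
≡ (p3 & p2 & ~p4) | (p4 & ~p2)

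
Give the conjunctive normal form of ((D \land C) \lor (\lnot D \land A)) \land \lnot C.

((D \land C) \lor (\lnot D \land A)) \land \lnot C
⇔ (D \lor \lnot D) \land (D \lor A) \land (C \lor \lnot D) \land (C \lor A) \land \lnot C   [distribute \lor over \land]
⇔ (D \lor A) \land (C \lor \lnot D) \land (C \lor A) \land \lnot C   [simplify]

(D \lor A) \land (C \lor \lnot D) \land (C \lor A) \land \lnot C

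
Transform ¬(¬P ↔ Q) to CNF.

¬(¬P ↔ Q)
≡ ¬((¬P → Q) ∧ (Q → ¬P))   — eliminate ↔
≡ ¬((¬¬P ∨ Q) ∧ (Q → ¬P))   — eliminate →
≡ ¬((¬¬P ∨ Q) ∧ (¬Q ∨ ¬P))   — eliminate →
≡ ¬(¬¬P ∨ Q) ∨ ¬(¬Q ∨ ¬P)   — De Morgan
≡ (¬¬¬P ∧ ¬Q) ∨ ¬(¬Q ∨ ¬P)   — De Morgan
≡ (¬P ∧ ¬Q) ∨ ¬(¬Q ∨ ¬P)   — double negation
≡ (¬P ∧ ¬Q) ∨ (¬¬Q ∧ ¬¬P)   — De Morgan
≡ (¬P ∧ ¬Q) ∨ (Q ∧ ¬¬P)   — double negation
≡ (¬P ∧ ¬Q) ∨ (Q ∧ P)   — double negation
≡ (¬P ∨ Q) ∧ (¬P ∨ P) ∧ (¬Q ∨ Q) ∧ (¬Q ∨ P)   — distribute ∨ over ∧
≡ (¬P ∨ Q) ∧ (¬Q ∨ P)   — simplify

(¬P ∨ Q) ∧ (¬Q ∨ P)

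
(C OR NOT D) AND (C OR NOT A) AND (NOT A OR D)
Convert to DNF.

(C AND NOT A) OR (C AND D) OR (NOT D AND NOT A)

(C OR NOT D) AND (C OR NOT A) AND (NOT A OR D)
= (C AND C AND NOT A) OR (C AND C AND D) OR (C AND NOT A AND NOT A) OR (C AND NOT A AND D) OR (NOT D AND C AND NOT A) OR (NOT D AND C AND D) OR (NOT D AND NOT A AND NOT A) OR (NOT D AND NOT A AND D)   [distribute AND over OR]
= (C AND NOT A) OR (C AND D) OR (NOT D AND NOT A)   [simplify]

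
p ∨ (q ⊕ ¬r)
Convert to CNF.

p ∨ (q ⊕ ¬r)
= p ∨ ((q ∨ ¬r) ∧ ¬(q ∧ ¬r))   (expand ⊕)
= p ∨ ((q ∨ ¬r) ∧ (¬q ∨ ¬¬r))   (De Morgan)
= p ∨ ((q ∨ ¬r) ∧ (¬q ∨ r))   (double negation)
= (p ∨ q ∨ ¬r) ∧ (p ∨ ¬q ∨ r)   (distribute ∨ over ∧)

(p ∨ q ∨ ¬r) ∧ (p ∨ ¬q ∨ r)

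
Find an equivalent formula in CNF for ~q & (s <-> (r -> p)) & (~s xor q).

~q & (s <-> (r -> p)) & (~s xor q)
= ~q & (s -> (r -> p)) & ((r -> p) -> s) & (~s xor q)   — eliminate <->
= ~q & (~s | (r -> p)) & ((r -> p) -> s) & (~s xor q)   — eliminate ->
= ~q & (~s | ~r | p) & ((r -> p) -> s) & (~s xor q)   — eliminate ->
= ~q & (~s | ~r | p) & (~(r -> p) | s) & (~s xor q)   — eliminate ->
= ~q & (~s | ~r | p) & (~(~r | p) | s) & (~s xor q)   — eliminate ->
= ~q & (~s | ~r | p) & (~(~r | p) | s) & (~s | q) & ~(~s & q)   — expand xor
= ~q & (~s | ~r | p) & ((~~r & ~p) | s) & (~s | q) & ~(~s & q)   — De Morgan
= ~q & (~s | ~r | p) & ((r & ~p) | s) & (~s | q) & ~(~s & q)   — double negation
= ~q & (~s | ~r | p) & ((r & ~p) | s) & (~s | q) & (~~s | ~q)   — De Morgan
= ~q & (~s | ~r | p) & ((r & ~p) | s) & (~s | q) & (s | ~q)   — double negation
= ~q & (~s | ~r | p) & (r | s) & (~p | s) & (~s | q) & (s | ~q)   — distribute | over &
= ~q & (~s | ~r | p) & (r | s) & (~p | s) & (~s | q)   — simplify

~q & (~s | ~r | p) & (r | s) & (~p | s) & (~s | q)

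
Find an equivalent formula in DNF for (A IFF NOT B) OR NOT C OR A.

(NOT A AND B) OR NOT C OR A

(A IFF NOT B) OR NOT C OR A
≡ ((A IMPLIES NOT B) AND (NOT B IMPLIES A)) OR NOT C OR A   — eliminate IFF
≡ ((NOT A OR NOT B) AND (NOT B IMPLIES A)) OR NOT C OR A   — eliminate IMPLIES
≡ ((NOT A OR NOT B) AND (NOT NOT B OR A)) OR NOT C OR A   — eliminate IMPLIES
≡ ((NOT A OR NOT B) AND (B OR A)) OR NOT C OR A   — double negation
≡ (NOT A AND B) OR (NOT A AND A) OR (NOT B AND B) OR (NOT B AND A) OR NOT C OR A   — distribute AND over OR
≡ (NOT A AND B) OR NOT C OR A   — simplify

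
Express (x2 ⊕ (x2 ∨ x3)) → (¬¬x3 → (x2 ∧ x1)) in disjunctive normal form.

(x2 ⊕ (x2 ∨ x3)) → (¬¬x3 → (x2 ∧ x1))
≡ ¬(x2 ⊕ (x2 ∨ x3)) ∨ (¬¬x3 → (x2 ∧ x1))   [eliminate →]
≡ ¬((x2 ∧ ¬(x2 ∨ x3)) ∨ (¬x2 ∧ (x2 ∨ x3))) ∨ (¬¬x3 → (x2 ∧ x1))   [expand ⊕]
≡ ¬((x2 ∧ ¬(x2 ∨ x3)) ∨ (¬x2 ∧ (x2 ∨ x3))) ∨ ¬¬¬x3 ∨ (x2 ∧ x1)   [eliminate →]
≡ (¬(x2 ∧ ¬(x2 ∨ x3)) ∧ ¬(¬x2 ∧ (x2 ∨ x3))) ∨ ¬¬¬x3 ∨ (x2 ∧ x1)   [De Morgan]
≡ ((¬x2 ∨ ¬¬(x2 ∨ x3)) ∧ ¬(¬x2 ∧ (x2 ∨ x3))) ∨ ¬¬¬x3 ∨ (x2 ∧ x1)   [De Morgan]
≡ ((¬x2 ∨ x2 ∨ x3) ∧ ¬(¬x2 ∧ (x2 ∨ x3))) ∨ ¬¬¬x3 ∨ (x2 ∧ x1)   [double negation]
≡ ((¬x2 ∨ x2 ∨ x3) ∧ (¬¬x2 ∨ ¬(x2 ∨ x3))) ∨ ¬¬¬x3 ∨ (x2 ∧ x1)   [De Morgan]
≡ ((¬x2 ∨ x2 ∨ x3) ∧ (x2 ∨ ¬(x2 ∨ x3))) ∨ ¬¬¬x3 ∨ (x2 ∧ x1)   [double negation]
≡ ((¬x2 ∨ x2 ∨ x3) ∧ (x2 ∨ (¬x2 ∧ ¬x3))) ∨ ¬¬¬x3 ∨ (x2 ∧ x1)   [De Morgan]
≡ ((¬x2 ∨ x2 ∨ x3) ∧ (x2 ∨ (¬x2 ∧ ¬x3))) ∨ ¬x3 ∨ (x2 ∧ x1)   [double negation]
≡ (¬x2 ∧ x2) ∨ (¬x2 ∧ ¬x2 ∧ ¬x3) ∨ (x2 ∧ x2) ∨ (x2 ∧ ¬x2 ∧ ¬x3) ∨ (x3 ∧ x2) ∨ (x3 ∧ ¬x2 ∧ ¬x3) ∨ ¬x3 ∨ (x2 ∧ x1)   [distribute ∧ over ∨]
≡ x2 ∨ ¬x3   [simplify]

x2 ∨ ¬x3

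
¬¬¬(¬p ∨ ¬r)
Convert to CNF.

p ∧ r

¬¬¬(¬p ∨ ¬r)
⇔ ¬(¬p ∨ ¬r)
⇔ ¬¬p ∧ ¬¬r
⇔ p ∧ ¬¬r
⇔ p ∧ r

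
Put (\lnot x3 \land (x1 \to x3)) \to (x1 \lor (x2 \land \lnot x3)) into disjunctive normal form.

x3 \lor x1 \lor (x2 \land \lnot x3)

(\lnot x3 \land (x1 \to x3)) \to (x1 \lor (x2 \land \lnot x3))
⇔ \lnot (\lnot x3 \land (x1 \to x3)) \lor x1 \lor (x2 \land \lnot x3)   — eliminate \to
⇔ \lnot (\lnot x3 \land (\lnot x1 \lor x3)) \lor x1 \lor (x2 \land \lnot x3)   — eliminate \to
⇔ \lnot \lnot x3 \lor \lnot (\lnot x1 \lor x3) \lor x1 \lor (x2 \land \lnot x3)   — De Morgan
⇔ x3 \lor \lnot (\lnot x1 \lor x3) \lor x1 \lor (x2 \land \lnot x3)   — double negation
⇔ x3 \lor (\lnot \lnot x1 \land \lnot x3) \lor x1 \lor (x2 \land \lnot x3)   — De Morgan
⇔ x3 \lor (x1 \land \lnot x3) \lor x1 \lor (x2 \land \lnot x3)   — double negation
⇔ x3 \lor x1 \lor (x2 \land \lnot x3)   — simplify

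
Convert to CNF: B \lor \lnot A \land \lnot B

B \lor \lnot A \land \lnot B
≡ (B \lor \lnot A) \land (B \lor \lnot B)   [distribute \lor over \land]
≡ B \lor \lnot A   [simplify]

B \lor \lnot A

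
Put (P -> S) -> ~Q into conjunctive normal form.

(P | ~Q) & (~S | ~Q)

(P -> S) -> ~Q
= ~(P -> S) | ~Q
= ~(~P | S) | ~Q
= (~~P & ~S) | ~Q
= (P & ~S) | ~Q
= (P | ~Q) & (~S | ~Q)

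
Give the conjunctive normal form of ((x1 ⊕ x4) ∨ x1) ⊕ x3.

(x1 ∨ x4 ∨ x3) ∧ (¬x4 ∨ x1 ∨ ¬x3) ∧ (¬x1 ∨ ¬x3)

((x1 ⊕ x4) ∨ x1) ⊕ x3
⇔ ((x1 ⊕ x4) ∨ x1 ∨ x3) ∧ ¬(((x1 ⊕ x4) ∨ x1) ∧ x3)   [expand ⊕]
⇔ (((x1 ∨ x4) ∧ ¬(x1 ∧ x4)) ∨ x1 ∨ x3) ∧ ¬(((x1 ⊕ x4) ∨ x1) ∧ x3)   [expand ⊕]
⇔ (((x1 ∨ x4) ∧ ¬(x1 ∧ x4)) ∨ x1 ∨ x3) ∧ ¬((((x1 ∨ x4) ∧ ¬(x1 ∧ x4)) ∨ x1) ∧ x3)   [expand ⊕]
⇔ (((x1 ∨ x4) ∧ (¬x1 ∨ ¬x4)) ∨ x1 ∨ x3) ∧ ¬((((x1 ∨ x4) ∧ ¬(x1 ∧ x4)) ∨ x1) ∧ x3)   [De Morgan]
⇔ (((x1 ∨ x4) ∧ (¬x1 ∨ ¬x4)) ∨ x1 ∨ x3) ∧ (¬(((x1 ∨ x4) ∧ ¬(x1 ∧ x4)) ∨ x1) ∨ ¬x3)   [De Morgan]
⇔ (((x1 ∨ x4) ∧ (¬x1 ∨ ¬x4)) ∨ x1 ∨ x3) ∧ ((¬((x1 ∨ x4) ∧ ¬(x1 ∧ x4)) ∧ ¬x1) ∨ ¬x3)   [De Morgan]
⇔ (((x1 ∨ x4) ∧ (¬x1 ∨ ¬x4)) ∨ x1 ∨ x3) ∧ (((¬(x1 ∨ x4) ∨ ¬¬(x1 ∧ x4)) ∧ ¬x1) ∨ ¬x3)   [De Morgan]
⇔ (((x1 ∨ x4) ∧ (¬x1 ∨ ¬x4)) ∨ x1 ∨ x3) ∧ ((((¬x1 ∧ ¬x4) ∨ ¬¬(x1 ∧ x4)) ∧ ¬x1) ∨ ¬x3)   [De Morgan]
⇔ (((x1 ∨ x4) ∧ (¬x1 ∨ ¬x4)) ∨ x1 ∨ x3) ∧ ((((¬x1 ∧ ¬x4) ∨ (x1 ∧ x4)) ∧ ¬x1) ∨ ¬x3)   [double negation]
⇔ (x1 ∨ x4 ∨ x1 ∨ x3) ∧ (¬x1 ∨ ¬x4 ∨ x1 ∨ x3) ∧ (¬x1 ∨ x1 ∨ ¬x3) ∧ (¬x1 ∨ x4 ∨ ¬x3) ∧ (¬x4 ∨ x1 ∨ ¬x3) ∧ (¬x4 ∨ x4 ∨ ¬x3) ∧ (¬x1 ∨ ¬x3)   [distribute ∨ over ∧]
⇔ (x1 ∨ x4 ∨ x3) ∧ (¬x4 ∨ x1 ∨ ¬x3) ∧ (¬x1 ∨ ¬x3)   [simplify]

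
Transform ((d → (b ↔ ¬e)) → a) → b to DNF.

(¬d ∧ ¬a) ∨ (¬b ∧ e ∧ ¬a) ∨ b

((d → (b ↔ ¬e)) → a) → b
⇔ ¬((d → (b ↔ ¬e)) → a) ∨ b   [eliminate →]
⇔ ¬(¬(d → (b ↔ ¬e)) ∨ a) ∨ b   [eliminate →]
⇔ ¬(¬(¬d ∨ (b ↔ ¬e)) ∨ a) ∨ b   [eliminate →]
⇔ ¬(¬(¬d ∨ ((b → ¬e) ∧ (¬e → b))) ∨ a) ∨ b   [eliminate ↔]
⇔ ¬(¬(¬d ∨ ((¬b ∨ ¬e) ∧ (¬e → b))) ∨ a) ∨ b   [eliminate →]
⇔ ¬(¬(¬d ∨ ((¬b ∨ ¬e) ∧ (¬¬e ∨ b))) ∨ a) ∨ b   [eliminate →]
⇔ (¬¬(¬d ∨ ((¬b ∨ ¬e) ∧ (¬¬e ∨ b))) ∧ ¬a) ∨ b   [De Morgan]
⇔ ((¬d ∨ ((¬b ∨ ¬e) ∧ (¬¬e ∨ b))) ∧ ¬a) ∨ b   [double negation]
⇔ ((¬d ∨ ((¬b ∨ ¬e) ∧ (e ∨ b))) ∧ ¬a) ∨ b   [double negation]
⇔ (¬d ∧ ¬a) ∨ (¬b ∧ e ∧ ¬a) ∨ (¬b ∧ b ∧ ¬a) ∨ (¬e ∧ e ∧ ¬a) ∨ (¬e ∧ b ∧ ¬a) ∨ b   [distribute ∧ over ∨]
⇔ (¬d ∧ ¬a) ∨ (¬b ∧ e ∧ ¬a) ∨ b   [simplify]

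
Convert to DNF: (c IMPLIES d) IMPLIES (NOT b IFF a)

(c AND NOT d) OR (b AND NOT a) OR (a AND NOT b)

(c IMPLIES d) IMPLIES (NOT b IFF a)
⇔ NOT (c IMPLIES d) OR (NOT b IFF a)   [eliminate IMPLIES]
⇔ NOT (NOT c OR d) OR (NOT b IFF a)   [eliminate IMPLIES]
⇔ NOT (NOT c OR d) OR ((NOT b IMPLIES a) AND (a IMPLIES NOT b))   [eliminate IFF]
⇔ NOT (NOT c OR d) OR ((NOT NOT b OR a) AND (a IMPLIES NOT b))   [eliminate IMPLIES]
⇔ NOT (NOT c OR d) OR ((NOT NOT b OR a) AND (NOT a OR NOT b))   [eliminate IMPLIES]
⇔ (NOT NOT c AND NOT d) OR ((NOT NOT b OR a) AND (NOT a OR NOT b))   [De Morgan]
⇔ (c AND NOT d) OR ((NOT NOT b OR a) AND (NOT a OR NOT b))   [double negation]
⇔ (c AND NOT d) OR ((b OR a) AND (NOT a OR NOT b))   [double negation]
⇔ (c AND NOT d) OR (b AND NOT a) OR (b AND NOT b) OR (a AND NOT a) OR (a AND NOT b)   [distribute AND over OR]
⇔ (c AND NOT d) OR (b AND NOT a) OR (a AND NOT b)   [simplify]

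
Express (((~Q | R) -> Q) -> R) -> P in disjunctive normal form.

(((~Q | R) -> Q) -> R) -> P
= ~(((~Q | R) -> Q) -> R) | P   [eliminate ->]
= ~(~((~Q | R) -> Q) | R) | P   [eliminate ->]
= ~(~(~(~Q | R) | Q) | R) | P   [eliminate ->]
= (~~(~(~Q | R) | Q) & ~R) | P   [De Morgan]
= ((~(~Q | R) | Q) & ~R) | P   [double negation]
= (((~~Q & ~R) | Q) & ~R) | P   [De Morgan]
= (((Q & ~R) | Q) & ~R) | P   [double negation]
= (Q & ~R & ~R) | (Q & ~R) | P   [distribute & over |]
= (Q & ~R) | P   [simplify]

(Q & ~R) | P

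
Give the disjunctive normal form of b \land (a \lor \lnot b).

b \land (a \lor \lnot b)
≡ (b \land a) \lor (b \land \lnot b)   [distribute \land over \lor]
≡ b \land a   [simplify]

b \land a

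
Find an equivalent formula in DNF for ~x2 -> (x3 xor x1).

x2 | (x3 & ~x1) | (~x3 & x1)

~x2 -> (x3 xor x1)
⇔ ~~x2 | (x3 xor x1)   [eliminate ->]
⇔ ~~x2 | (x3 & ~x1) | (~x3 & x1)   [expand xor]
⇔ x2 | (x3 & ~x1) | (~x3 & x1)   [double negation]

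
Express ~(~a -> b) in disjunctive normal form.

~(~a -> b)
≡ ~(~~a | b)
≡ ~~~a & ~b
≡ ~a & ~b

~a & ~b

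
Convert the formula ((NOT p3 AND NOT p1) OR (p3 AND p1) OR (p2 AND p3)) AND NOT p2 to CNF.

((NOT p3 AND NOT p1) OR (p3 AND p1) OR (p2 AND p3)) AND NOT p2
≡ (NOT p3 OR p3 OR p2) AND (NOT p3 OR p3 OR p3) AND (NOT p3 OR p1 OR p2) AND (NOT p3 OR p1 OR p3) AND (NOT p1 OR p3 OR p2) AND (NOT p1 OR p3 OR p3) AND (NOT p1 OR p1 OR p2) AND (NOT p1 OR p1 OR p3) AND NOT p2   [distribute OR over AND]
≡ (NOT p3 OR p1 OR p2) AND (NOT p1 OR p3) AND NOT p2   [simplify]

(NOT p3 OR p1 OR p2) AND (NOT p1 OR p3) AND NOT p2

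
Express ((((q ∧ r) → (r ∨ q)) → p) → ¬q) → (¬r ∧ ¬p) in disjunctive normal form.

(p ∧ q) ∨ (¬r ∧ ¬p)

((((q ∧ r) → (r ∨ q)) → p) → ¬q) → (¬r ∧ ¬p)
≡ ¬((((q ∧ r) → (r ∨ q)) → p) → ¬q) ∨ (¬r ∧ ¬p)   (eliminate →)
≡ ¬(¬(((q ∧ r) → (r ∨ q)) → p) ∨ ¬q) ∨ (¬r ∧ ¬p)   (eliminate →)
≡ ¬(¬(¬((q ∧ r) → (r ∨ q)) ∨ p) ∨ ¬q) ∨ (¬r ∧ ¬p)   (eliminate →)
≡ ¬(¬(¬(¬(q ∧ r) ∨ r ∨ q) ∨ p) ∨ ¬q) ∨ (¬r ∧ ¬p)   (eliminate →)
≡ (¬¬(¬(¬(q ∧ r) ∨ r ∨ q) ∨ p) ∧ ¬¬q) ∨ (¬r ∧ ¬p)   (De Morgan)
≡ ((¬(¬(q ∧ r) ∨ r ∨ q) ∨ p) ∧ ¬¬q) ∨ (¬r ∧ ¬p)   (double negation)
≡ (((¬¬(q ∧ r) ∧ ¬r ∧ ¬q) ∨ p) ∧ ¬¬q) ∨ (¬r ∧ ¬p)   (De Morgan)
≡ (((q ∧ r ∧ ¬r ∧ ¬q) ∨ p) ∧ ¬¬q) ∨ (¬r ∧ ¬p)   (double negation)
≡ (((q ∧ r ∧ ¬r ∧ ¬q) ∨ p) ∧ q) ∨ (¬r ∧ ¬p)   (double negation)
≡ (q ∧ r ∧ ¬r ∧ ¬q ∧ q) ∨ (p ∧ q) ∨ (¬r ∧ ¬p)   (distribute ∧ over ∨)
≡ (p ∧ q) ∨ (¬r ∧ ¬p)   (simplify)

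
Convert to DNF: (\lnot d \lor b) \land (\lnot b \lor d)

(\lnot d \land \lnot b) \lor (b \land d)

(\lnot d \lor b) \land (\lnot b \lor d)
= (\lnot d \land \lnot b) \lor (\lnot d \land d) \lor (b \land \lnot b) \lor (b \land d)   (distribute \land over \lor)
= (\lnot d \land \lnot b) \lor (b \land d)   (simplify)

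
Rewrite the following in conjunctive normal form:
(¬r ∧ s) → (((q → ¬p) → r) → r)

r ∨ ¬s ∨ ¬q ∨ ¬p

(¬r ∧ s) → (((q → ¬p) → r) → r)
⇔ ¬(¬r ∧ s) ∨ (((q → ¬p) → r) → r)   [eliminate →]
⇔ ¬(¬r ∧ s) ∨ ¬((q → ¬p) → r) ∨ r   [eliminate →]
⇔ ¬(¬r ∧ s) ∨ ¬(¬(q → ¬p) ∨ r) ∨ r   [eliminate →]
⇔ ¬(¬r ∧ s) ∨ ¬(¬(¬q ∨ ¬p) ∨ r) ∨ r   [eliminate →]
⇔ ¬¬r ∨ ¬s ∨ ¬(¬(¬q ∨ ¬p) ∨ r) ∨ r   [De Morgan]
⇔ r ∨ ¬s ∨ ¬(¬(¬q ∨ ¬p) ∨ r) ∨ r   [double negation]
⇔ r ∨ ¬s ∨ (¬¬(¬q ∨ ¬p) ∧ ¬r) ∨ r   [De Morgan]
⇔ r ∨ ¬s ∨ ((¬q ∨ ¬p) ∧ ¬r) ∨ r   [double negation]
⇔ (r ∨ ¬s ∨ ¬q ∨ ¬p ∨ r) ∧ (r ∨ ¬s ∨ ¬r ∨ r)   [distribute ∨ over ∧]
⇔ r ∨ ¬s ∨ ¬q ∨ ¬p   [simplify]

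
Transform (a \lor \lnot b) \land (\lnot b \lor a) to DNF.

a \lor \lnot b

(a \lor \lnot b) \land (\lnot b \lor a)
= (a \land \lnot b) \lor (a \land a) \lor (\lnot b \land \lnot b) \lor (\lnot b \land a)   — distribute \land over \lor
= a \lor \lnot b   — simplify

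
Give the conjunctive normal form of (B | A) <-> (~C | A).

(B | A) <-> (~C | A)
⇔ ((B | A) -> (~C | A)) & ((~C | A) -> (B | A))
⇔ (~(B | A) | ~C | A) & ((~C | A) -> (B | A))
⇔ (~(B | A) | ~C | A) & (~(~C | A) | B | A)
⇔ ((~B & ~A) | ~C | A) & (~(~C | A) | B | A)
⇔ ((~B & ~A) | ~C | A) & ((~~C & ~A) | B | A)
⇔ ((~B & ~A) | ~C | A) & ((C & ~A) | B | A)
⇔ (~B | ~C | A) & (~A | ~C | A) & (C | B | A) & (~A | B | A)
⇔ (~B | ~C | A) & (C | B | A)

(~B | ~C | A) & (C | B | A)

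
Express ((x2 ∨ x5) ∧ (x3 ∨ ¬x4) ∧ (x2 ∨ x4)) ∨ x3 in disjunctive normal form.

(x2 ∧ ¬x4) ∨ x3

((x2 ∨ x5) ∧ (x3 ∨ ¬x4) ∧ (x2 ∨ x4)) ∨ x3
⇔ (x2 ∧ x3 ∧ x2) ∨ (x2 ∧ x3 ∧ x4) ∨ (x2 ∧ ¬x4 ∧ x2) ∨ (x2 ∧ ¬x4 ∧ x4) ∨ (x5 ∧ x3 ∧ x2) ∨ (x5 ∧ x3 ∧ x4) ∨ (x5 ∧ ¬x4 ∧ x2) ∨ (x5 ∧ ¬x4 ∧ x4) ∨ x3   (distribute ∧ over ∨)
⇔ (x2 ∧ ¬x4) ∨ x3   (simplify)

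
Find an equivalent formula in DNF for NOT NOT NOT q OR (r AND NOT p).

NOT q OR (r AND NOT p)

NOT NOT NOT q OR (r AND NOT p)
= NOT q OR (r AND NOT p)   [double negation]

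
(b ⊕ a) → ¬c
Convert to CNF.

(b ⊕ a) → ¬c
⇔ ¬(b ⊕ a) ∨ ¬c   [eliminate →]
⇔ ¬((b ∨ a) ∧ ¬(b ∧ a)) ∨ ¬c   [expand ⊕]
⇔ ¬(b ∨ a) ∨ ¬¬(b ∧ a) ∨ ¬c   [De Morgan]
⇔ (¬b ∧ ¬a) ∨ ¬¬(b ∧ a) ∨ ¬c   [De Morgan]
⇔ (¬b ∧ ¬a) ∨ (b ∧ a) ∨ ¬c   [double negation]
⇔ (¬b ∨ b ∨ ¬c) ∧ (¬b ∨ a ∨ ¬c) ∧ (¬a ∨ b ∨ ¬c) ∧ (¬a ∨ a ∨ ¬c)   [distribute ∨ over ∧]
⇔ (¬b ∨ a ∨ ¬c) ∧ (¬a ∨ b ∨ ¬c)   [simplify]

(¬b ∨ a ∨ ¬c) ∧ (¬a ∨ b ∨ ¬c)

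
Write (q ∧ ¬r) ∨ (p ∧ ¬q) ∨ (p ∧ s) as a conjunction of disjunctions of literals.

(q ∧ ¬r) ∨ (p ∧ ¬q) ∨ (p ∧ s)
⇔ (q ∨ p ∨ p) ∧ (q ∨ p ∨ s) ∧ (q ∨ ¬q ∨ p) ∧ (q ∨ ¬q ∨ s) ∧ (¬r ∨ p ∨ p) ∧ (¬r ∨ p ∨ s) ∧ (¬r ∨ ¬q ∨ p) ∧ (¬r ∨ ¬q ∨ s)   [distribute ∨ over ∧]
⇔ (q ∨ p) ∧ (¬r ∨ p) ∧ (¬r ∨ ¬q ∨ s)   [simplify]

(q ∨ p) ∧ (¬r ∨ p) ∧ (¬r ∨ ¬q ∨ s)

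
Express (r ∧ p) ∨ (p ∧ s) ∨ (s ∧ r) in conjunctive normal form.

(r ∧ p) ∨ (p ∧ s) ∨ (s ∧ r)
≡ (r ∨ p ∨ s) ∧ (r ∨ p ∨ r) ∧ (r ∨ s ∨ s) ∧ (r ∨ s ∨ r) ∧ (p ∨ p ∨ s) ∧ (p ∨ p ∨ r) ∧ (p ∨ s ∨ s) ∧ (p ∨ s ∨ r)   [distribute ∨ over ∧]
≡ (r ∨ p) ∧ (r ∨ s) ∧ (p ∨ s)   [simplify]

(r ∨ p) ∧ (r ∨ s) ∧ (p ∨ s)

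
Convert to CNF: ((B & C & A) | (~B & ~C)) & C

(B | ~C) & (A | ~B) & (A | ~C) & C

((B & C & A) | (~B & ~C)) & C
⇔ (B | ~B) & (B | ~C) & (C | ~B) & (C | ~C) & (A | ~B) & (A | ~C) & C   [distribute | over &]
⇔ (B | ~C) & (A | ~B) & (A | ~C) & C   [simplify]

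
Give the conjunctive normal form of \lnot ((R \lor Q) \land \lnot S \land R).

\lnot ((R \lor Q) \land \lnot S \land R)
⇔ \lnot (R \lor Q) \lor \lnot \lnot S \lor \lnot R   [De Morgan]
⇔ (\lnot R \land \lnot Q) \lor \lnot \lnot S \lor \lnot R   [De Morgan]
⇔ (\lnot R \land \lnot Q) \lor S \lor \lnot R   [double negation]
⇔ (\lnot R \lor S \lor \lnot R) \land (\lnot Q \lor S \lor \lnot R)   [distribute \lor over \land]
⇔ \lnot R \lor S   [simplify]

\lnot R \lor S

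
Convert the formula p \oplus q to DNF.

p \land \lnot q \lor \lnot p \land q

p \oplus q
⇔ p \land \lnot q \lor \lnot p \land q   — expand \oplus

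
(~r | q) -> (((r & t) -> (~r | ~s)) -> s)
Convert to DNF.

(~r | q) -> (((r & t) -> (~r | ~s)) -> s)
⇔ ~(~r | q) | (((r & t) -> (~r | ~s)) -> s)   — eliminate ->
⇔ ~(~r | q) | ~((r & t) -> (~r | ~s)) | s   — eliminate ->
⇔ ~(~r | q) | ~(~(r & t) | ~r | ~s) | s   — eliminate ->
⇔ (~~r & ~q) | ~(~(r & t) | ~r | ~s) | s   — De Morgan
⇔ (r & ~q) | ~(~(r & t) | ~r | ~s) | s   — double negation
⇔ (r & ~q) | (~~(r & t) & ~~r & ~~s) | s   — De Morgan
⇔ (r & ~q) | (r & t & ~~r & ~~s) | s   — double negation
⇔ (r & ~q) | (r & t & r & ~~s) | s   — double negation
⇔ (r & ~q) | (r & t & r & s) | s   — double negation
⇔ (r & ~q) | s   — simplify

(r & ~q) | s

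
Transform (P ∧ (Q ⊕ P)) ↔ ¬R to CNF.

(¬P ∨ Q ∨ ¬R) ∧ (R ∨ P) ∧ (R ∨ ¬Q ∨ ¬P)

(P ∧ (Q ⊕ P)) ↔ ¬R
≡ ((P ∧ (Q ⊕ P)) → ¬R) ∧ (¬R → (P ∧ (Q ⊕ P)))   [eliminate ↔]
≡ (¬(P ∧ (Q ⊕ P)) ∨ ¬R) ∧ (¬R → (P ∧ (Q ⊕ P)))   [eliminate →]
≡ (¬(P ∧ (Q ∨ P) ∧ ¬(Q ∧ P)) ∨ ¬R) ∧ (¬R → (P ∧ (Q ⊕ P)))   [expand ⊕]
≡ (¬(P ∧ (Q ∨ P) ∧ ¬(Q ∧ P)) ∨ ¬R) ∧ (¬¬R ∨ (P ∧ (Q ⊕ P)))   [eliminate →]
≡ (¬(P ∧ (Q ∨ P) ∧ ¬(Q ∧ P)) ∨ ¬R) ∧ (¬¬R ∨ (P ∧ (Q ∨ P) ∧ ¬(Q ∧ P)))   [expand ⊕]
≡ (¬P ∨ ¬(Q ∨ P) ∨ ¬¬(Q ∧ P) ∨ ¬R) ∧ (¬¬R ∨ (P ∧ (Q ∨ P) ∧ ¬(Q ∧ P)))   [De Morgan]
≡ (¬P ∨ (¬Q ∧ ¬P) ∨ ¬¬(Q ∧ P) ∨ ¬R) ∧ (¬¬R ∨ (P ∧ (Q ∨ P) ∧ ¬(Q ∧ P)))   [De Morgan]
≡ (¬P ∨ (¬Q ∧ ¬P) ∨ (Q ∧ P) ∨ ¬R) ∧ (¬¬R ∨ (P ∧ (Q ∨ P) ∧ ¬(Q ∧ P)))   [double negation]
≡ (¬P ∨ (¬Q ∧ ¬P) ∨ (Q ∧ P) ∨ ¬R) ∧ (R ∨ (P ∧ (Q ∨ P) ∧ ¬(Q ∧ P)))   [double negation]
≡ (¬P ∨ (¬Q ∧ ¬P) ∨ (Q ∧ P) ∨ ¬R) ∧ (R ∨ (P ∧ (Q ∨ P) ∧ (¬Q ∨ ¬P)))   [De Morgan]
≡ (¬P ∨ ¬Q ∨ Q ∨ ¬R) ∧ (¬P ∨ ¬Q ∨ P ∨ ¬R) ∧ (¬P ∨ ¬P ∨ Q ∨ ¬R) ∧ (¬P ∨ ¬P ∨ P ∨ ¬R) ∧ (R ∨ P) ∧ (R ∨ Q ∨ P) ∧ (R ∨ ¬Q ∨ ¬P)   [distribute ∨ over ∧]
≡ (¬P ∨ Q ∨ ¬R) ∧ (R ∨ P) ∧ (R ∨ ¬Q ∨ ¬P)   [simplify]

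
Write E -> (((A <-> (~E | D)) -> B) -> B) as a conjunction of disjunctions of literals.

E -> (((A <-> (~E | D)) -> B) -> B)
≡ ~E | (((A <-> (~E | D)) -> B) -> B)   — eliminate ->
≡ ~E | ~((A <-> (~E | D)) -> B) | B   — eliminate ->
≡ ~E | ~(~(A <-> (~E | D)) | B) | B   — eliminate ->
≡ ~E | ~(~((A -> (~E | D)) & ((~E | D) -> A)) | B) | B   — eliminate <->
≡ ~E | ~(~((~A | ~E | D) & ((~E | D) -> A)) | B) | B   — eliminate ->
≡ ~E | ~(~((~A | ~E | D) & (~(~E | D) | A)) | B) | B   — eliminate ->
≡ ~E | (~~((~A | ~E | D) & (~(~E | D) | A)) & ~B) | B   — De Morgan
≡ ~E | ((~A | ~E | D) & (~(~E | D) | A) & ~B) | B   — double negation
≡ ~E | ((~A | ~E | D) & ((~~E & ~D) | A) & ~B) | B   — De Morgan
≡ ~E | ((~A | ~E | D) & ((E & ~D) | A) & ~B) | B   — double negation
≡ (~E | ~A | ~E | D | B) & (~E | E | A | B) & (~E | ~D | A | B) & (~E | ~B | B)   — distribute | over &
≡ (~E | ~A | D | B) & (~E | ~D | A | B)   — simplify

(~E | ~A | D | B) & (~E | ~D | A | B)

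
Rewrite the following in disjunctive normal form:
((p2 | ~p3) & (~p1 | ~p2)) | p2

((p2 | ~p3) & (~p1 | ~p2)) | p2
≡ (p2 & ~p1) | (p2 & ~p2) | (~p3 & ~p1) | (~p3 & ~p2) | p2   — distribute & over |
≡ (~p3 & ~p1) | (~p3 & ~p2) | p2   — simplify

(~p3 & ~p1) | (~p3 & ~p2) | p2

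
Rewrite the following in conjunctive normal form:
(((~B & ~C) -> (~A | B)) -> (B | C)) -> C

(B | C | ~A) & (~B | C)

(((~B & ~C) -> (~A | B)) -> (B | C)) -> C
⇔ ~(((~B & ~C) -> (~A | B)) -> (B | C)) | C   [eliminate ->]
⇔ ~(~((~B & ~C) -> (~A | B)) | B | C) | C   [eliminate ->]
⇔ ~(~(~(~B & ~C) | ~A | B) | B | C) | C   [eliminate ->]
⇔ (~~(~(~B & ~C) | ~A | B) & ~B & ~C) | C   [De Morgan]
⇔ ((~(~B & ~C) | ~A | B) & ~B & ~C) | C   [double negation]
⇔ ((~~B | ~~C | ~A | B) & ~B & ~C) | C   [De Morgan]
⇔ ((B | ~~C | ~A | B) & ~B & ~C) | C   [double negation]
⇔ ((B | C | ~A | B) & ~B & ~C) | C   [double negation]
⇔ (B | C | ~A | B | C) & (~B | C) & (~C | C)   [distribute | over &]
⇔ (B | C | ~A) & (~B | C)   [simplify]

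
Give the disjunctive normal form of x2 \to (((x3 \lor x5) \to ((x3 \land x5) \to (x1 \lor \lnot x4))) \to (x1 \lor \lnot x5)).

x2 \to (((x3 \lor x5) \to ((x3 \land x5) \to (x1 \lor \lnot x4))) \to (x1 \lor \lnot x5))
≡ \lnot x2 \lor (((x3 \lor x5) \to ((x3 \land x5) \to (x1 \lor \lnot x4))) \to (x1 \lor \lnot x5))   (eliminate \to)
≡ \lnot x2 \lor \lnot ((x3 \lor x5) \to ((x3 \land x5) \to (x1 \lor \lnot x4))) \lor x1 \lor \lnot x5   (eliminate \to)
≡ \lnot x2 \lor \lnot (\lnot (x3 \lor x5) \lor ((x3 \land x5) \to (x1 \lor \lnot x4))) \lor x1 \lor \lnot x5   (eliminate \to)
≡ \lnot x2 \lor \lnot (\lnot (x3 \lor x5) \lor \lnot (x3 \land x5) \lor x1 \lor \lnot x4) \lor x1 \lor \lnot x5   (eliminate \to)
≡ \lnot x2 \lor (\lnot \lnot (x3 \lor x5) \land \lnot \lnot (x3 \land x5) \land \lnot x1 \land \lnot \lnot x4) \lor x1 \lor \lnot x5   (De Morgan)
≡ \lnot x2 \lor ((x3 \lor x5) \land \lnot \lnot (x3 \land x5) \land \lnot x1 \land \lnot \lnot x4) \lor x1 \lor \lnot x5   (double negation)
≡ \lnot x2 \lor ((x3 \lor x5) \land x3 \land x5 \land \lnot x1 \land \lnot \lnot x4) \lor x1 \lor \lnot x5   (double negation)
≡ \lnot x2 \lor ((x3 \lor x5) \land x3 \land x5 \land \lnot x1 \land x4) \lor x1 \lor \lnot x5   (double negation)
≡ \lnot x2 \lor (x3 \land x3 \land x5 \land \lnot x1 \land x4) \lor (x5 \land x3 \land x5 \land \lnot x1 \land x4) \lor x1 \lor \lnot x5   (distribute \land over \lor)
≡ \lnot x2 \lor (x3 \land x5 \land \lnot x1 \land x4) \lor x1 \lor \lnot x5   (simplify)

\lnot x2 \lor (x3 \land x5 \land \lnot x1 \land x4) \lor x1 \lor \lnot x5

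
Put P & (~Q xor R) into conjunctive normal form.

P & (~Q | R) & (Q | ~R)

P & (~Q xor R)
⇔ P & (~Q | R) & ~(~Q & R)   — expand xor
⇔ P & (~Q | R) & (~~Q | ~R)   — De Morgan
⇔ P & (~Q | R) & (Q | ~R)   — double negation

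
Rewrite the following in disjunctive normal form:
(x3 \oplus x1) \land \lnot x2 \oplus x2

(x3 \oplus x1) \land \lnot x2 \oplus x2
≡ (x3 \oplus x1) \land \lnot x2 \land \lnot x2 \lor \lnot ((x3 \oplus x1) \land \lnot x2) \land x2   [expand \oplus]
≡ (x3 \land \lnot x1 \lor \lnot x3 \land x1) \land \lnot x2 \land \lnot x2 \lor \lnot ((x3 \oplus x1) \land \lnot x2) \land x2   [expand \oplus]
≡ (x3 \land \lnot x1 \lor \lnot x3 \land x1) \land \lnot x2 \land \lnot x2 \lor \lnot ((x3 \land \lnot x1 \lor \lnot x3 \land x1) \land \lnot x2) \land x2   [expand \oplus]
≡ (x3 \land \lnot x1 \lor \lnot x3 \land x1) \land \lnot x2 \land \lnot x2 \lor (\lnot (x3 \land \lnot x1 \lor \lnot x3 \land x1) \lor \lnot \lnot x2) \land x2   [De Morgan]
≡ (x3 \land \lnot x1 \lor \lnot x3 \land x1) \land \lnot x2 \land \lnot x2 \lor (\lnot (x3 \land \lnot x1) \land \lnot (\lnot x3 \land x1) \lor \lnot \lnot x2) \land x2   [De Morgan]
≡ (x3 \land \lnot x1 \lor \lnot x3 \land x1) \land \lnot x2 \land \lnot x2 \lor ((\lnot x3 \lor \lnot \lnot x1) \land \lnot (\lnot x3 \land x1) \lor \lnot \lnot x2) \land x2   [De Morgan]
≡ (x3 \land \lnot x1 \lor \lnot x3 \land x1) \land \lnot x2 \land \lnot x2 \lor ((\lnot x3 \lor x1) \land \lnot (\lnot x3 \land x1) \lor \lnot \lnot x2) \land x2   [double negation]
≡ (x3 \land \lnot x1 \lor \lnot x3 \land x1) \land \lnot x2 \land \lnot x2 \lor ((\lnot x3 \lor x1) \land (\lnot \lnot x3 \lor \lnot x1) \lor \lnot \lnot x2) \land x2   [De Morgan]
≡ (x3 \land \lnot x1 \lor \lnot x3 \land x1) \land \lnot x2 \land \lnot x2 \lor ((\lnot x3 \lor x1) \land (x3 \lor \lnot x1) \lor \lnot \lnot x2) \land x2   [double negation]
≡ (x3 \land \lnot x1 \lor \lnot x3 \land x1) \land \lnot x2 \land \lnot x2 \lor ((\lnot x3 \lor x1) \land (x3 \lor \lnot x1) \lor x2) \land x2   [double negation]
≡ x3 \land \lnot x1 \land \lnot x2 \land \lnot x2 \lor \lnot x3 \land x1 \land \lnot x2 \land \lnot x2 \lor \lnot x3 \land x3 \land x2 \lor \lnot x3 \land \lnot x1 \land x2 \lor x1 \land x3 \land x2 \lor x1 \land \lnot x1 \land x2 \lor x2 \land x2   [distribute \land over \lor]
≡ x3 \land \lnot x1 \land \lnot x2 \lor \lnot x3 \land x1 \land \lnot x2 \lor x2   [simplify]

x3 \land \lnot x1 \land \lnot x2 \lor \lnot x3 \land x1 \land \lnot x2 \lor x2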